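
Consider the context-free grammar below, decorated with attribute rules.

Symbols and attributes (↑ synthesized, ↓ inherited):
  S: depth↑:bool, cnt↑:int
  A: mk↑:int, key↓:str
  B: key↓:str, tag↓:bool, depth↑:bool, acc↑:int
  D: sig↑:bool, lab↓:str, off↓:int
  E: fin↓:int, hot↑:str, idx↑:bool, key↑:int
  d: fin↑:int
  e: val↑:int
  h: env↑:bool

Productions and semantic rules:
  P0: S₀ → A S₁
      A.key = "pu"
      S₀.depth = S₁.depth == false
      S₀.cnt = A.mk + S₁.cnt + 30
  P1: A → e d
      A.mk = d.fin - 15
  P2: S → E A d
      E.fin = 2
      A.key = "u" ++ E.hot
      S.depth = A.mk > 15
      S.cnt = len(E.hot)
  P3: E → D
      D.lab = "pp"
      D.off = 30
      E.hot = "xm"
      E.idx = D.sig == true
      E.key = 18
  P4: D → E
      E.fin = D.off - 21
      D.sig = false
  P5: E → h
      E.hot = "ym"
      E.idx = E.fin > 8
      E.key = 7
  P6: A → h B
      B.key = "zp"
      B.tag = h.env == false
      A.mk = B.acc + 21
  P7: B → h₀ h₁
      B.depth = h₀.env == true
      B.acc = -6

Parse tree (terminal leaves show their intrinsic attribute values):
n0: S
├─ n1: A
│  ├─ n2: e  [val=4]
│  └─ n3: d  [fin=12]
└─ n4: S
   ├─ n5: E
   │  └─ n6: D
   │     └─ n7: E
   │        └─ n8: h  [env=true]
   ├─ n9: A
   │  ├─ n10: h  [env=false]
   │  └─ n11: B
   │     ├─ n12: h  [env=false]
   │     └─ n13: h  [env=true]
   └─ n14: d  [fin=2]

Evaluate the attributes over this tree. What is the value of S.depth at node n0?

1. n1.key = "pu"  ["pu"]
2. n2.val = 4  [terminal]
3. n3.fin = 12  [terminal]
4. n1.mk = -3  [d.fin - 15]
5. n5.fin = 2  [2]
6. n6.lab = "pp"  ["pp"]
7. n6.off = 30  [30]
8. n7.fin = 9  [D.off - 21]
9. n8.env = true  [terminal]
10. n7.hot = "ym"  ["ym"]
11. n7.idx = true  [E.fin > 8]
12. n7.key = 7  [7]
13. n6.sig = false  [false]
14. n5.hot = "xm"  ["xm"]
15. n5.idx = false  [D.sig == true]
16. n5.key = 18  [18]
17. n9.key = "uxm"  ["u" ++ E.hot]
18. n10.env = false  [terminal]
19. n11.key = "zp"  ["zp"]
20. n11.tag = true  [h.env == false]
21. n12.env = false  [terminal]
22. n13.env = true  [terminal]
23. n11.depth = false  [h₀.env == true]
24. n11.acc = -6  [-6]
25. n9.mk = 15  [B.acc + 21]
26. n14.fin = 2  [terminal]
27. n4.depth = false  [A.mk > 15]
28. n4.cnt = 2  [len(E.hot)]
29. n0.depth = true  [S₁.depth == false]
30. n0.cnt = 29  [A.mk + S₁.cnt + 30]

true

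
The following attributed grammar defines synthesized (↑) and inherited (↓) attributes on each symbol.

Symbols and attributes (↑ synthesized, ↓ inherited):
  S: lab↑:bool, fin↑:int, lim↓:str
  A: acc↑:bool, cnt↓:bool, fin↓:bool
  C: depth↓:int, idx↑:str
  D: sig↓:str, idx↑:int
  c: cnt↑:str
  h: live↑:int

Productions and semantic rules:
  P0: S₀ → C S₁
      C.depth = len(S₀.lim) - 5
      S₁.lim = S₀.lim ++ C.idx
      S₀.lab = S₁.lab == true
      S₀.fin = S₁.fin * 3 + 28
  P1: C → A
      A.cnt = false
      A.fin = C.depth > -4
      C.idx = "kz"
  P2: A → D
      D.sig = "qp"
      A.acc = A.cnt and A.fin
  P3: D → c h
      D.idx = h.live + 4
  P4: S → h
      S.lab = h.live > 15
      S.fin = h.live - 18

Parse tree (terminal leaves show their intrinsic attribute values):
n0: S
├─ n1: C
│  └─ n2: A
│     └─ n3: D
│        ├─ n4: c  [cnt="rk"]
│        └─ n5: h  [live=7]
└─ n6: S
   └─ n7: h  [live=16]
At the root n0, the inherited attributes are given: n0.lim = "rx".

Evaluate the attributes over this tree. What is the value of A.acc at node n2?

false

1. n0.lim = "rx"  [given at root]
2. n1.depth = -3  [len(S₀.lim) - 5]
3. n2.cnt = false  [false]
4. n2.fin = true  [C.depth > -4]
5. n3.sig = "qp"  ["qp"]
6. n4.cnt = "rk"  [terminal]
7. n5.live = 7  [terminal]
8. n3.idx = 11  [h.live + 4]
9. n2.acc = false  [A.cnt and A.fin]
10. n1.idx = "kz"  ["kz"]
11. n6.lim = "rxkz"  [S₀.lim ++ C.idx]
12. n7.live = 16  [terminal]
13. n6.lab = true  [h.live > 15]
14. n6.fin = -2  [h.live - 18]
15. n0.lab = true  [S₁.lab == true]
16. n0.fin = 22  [S₁.fin * 3 + 28]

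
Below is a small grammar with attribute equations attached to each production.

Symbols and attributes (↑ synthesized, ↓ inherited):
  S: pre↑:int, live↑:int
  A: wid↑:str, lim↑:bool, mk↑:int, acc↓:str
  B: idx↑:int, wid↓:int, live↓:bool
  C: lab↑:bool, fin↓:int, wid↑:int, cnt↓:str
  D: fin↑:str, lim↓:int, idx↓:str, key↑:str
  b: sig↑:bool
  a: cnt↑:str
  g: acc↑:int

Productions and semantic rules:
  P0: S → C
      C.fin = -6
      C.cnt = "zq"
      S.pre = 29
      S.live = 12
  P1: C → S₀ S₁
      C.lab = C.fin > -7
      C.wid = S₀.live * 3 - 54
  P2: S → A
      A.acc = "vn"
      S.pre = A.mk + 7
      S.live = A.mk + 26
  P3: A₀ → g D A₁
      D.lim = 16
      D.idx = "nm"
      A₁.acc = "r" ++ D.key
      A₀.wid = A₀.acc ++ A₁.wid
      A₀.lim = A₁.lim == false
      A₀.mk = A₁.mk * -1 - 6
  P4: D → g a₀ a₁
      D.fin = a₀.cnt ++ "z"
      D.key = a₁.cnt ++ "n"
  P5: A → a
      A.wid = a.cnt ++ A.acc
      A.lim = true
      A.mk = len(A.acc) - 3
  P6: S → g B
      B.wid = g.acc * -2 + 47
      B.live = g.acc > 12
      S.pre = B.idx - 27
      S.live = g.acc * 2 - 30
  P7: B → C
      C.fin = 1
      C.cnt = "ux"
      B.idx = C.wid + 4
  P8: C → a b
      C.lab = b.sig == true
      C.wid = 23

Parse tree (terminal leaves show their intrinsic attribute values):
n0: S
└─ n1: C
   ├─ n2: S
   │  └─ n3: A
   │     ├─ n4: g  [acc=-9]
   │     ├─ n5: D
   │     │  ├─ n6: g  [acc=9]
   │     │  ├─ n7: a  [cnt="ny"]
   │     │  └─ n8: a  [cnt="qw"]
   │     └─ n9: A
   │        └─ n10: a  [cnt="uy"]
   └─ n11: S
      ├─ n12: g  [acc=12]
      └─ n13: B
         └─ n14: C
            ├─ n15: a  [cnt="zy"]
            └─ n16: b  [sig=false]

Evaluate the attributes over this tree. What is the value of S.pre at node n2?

0

1. n1.fin = -6  [-6]
2. n1.cnt = "zq"  ["zq"]
3. n3.acc = "vn"  ["vn"]
4. n4.acc = -9  [terminal]
5. n5.lim = 16  [16]
6. n5.idx = "nm"  ["nm"]
7. n6.acc = 9  [terminal]
8. n7.cnt = "ny"  [terminal]
9. n8.cnt = "qw"  [terminal]
10. n5.fin = "nyz"  [a₀.cnt ++ "z"]
11. n5.key = "qwn"  [a₁.cnt ++ "n"]
12. n9.acc = "rqwn"  ["r" ++ D.key]
13. n10.cnt = "uy"  [terminal]
14. n9.wid = "uyrqwn"  [a.cnt ++ A.acc]
15. n9.lim = true  [true]
16. n9.mk = 1  [len(A.acc) - 3]
17. n3.wid = "vnuyrqwn"  [A₀.acc ++ A₁.wid]
18. n3.lim = false  [A₁.lim == false]
19. n3.mk = -7  [A₁.mk * -1 - 6]
20. n2.pre = 0  [A.mk + 7]
21. n2.live = 19  [A.mk + 26]
22. n12.acc = 12  [terminal]
23. n13.wid = 23  [g.acc * -2 + 47]
24. n13.live = false  [g.acc > 12]
25. n14.fin = 1  [1]
26. n14.cnt = "ux"  ["ux"]
27. n15.cnt = "zy"  [terminal]
28. n16.sig = false  [terminal]
29. n14.lab = false  [b.sig == true]
30. n14.wid = 23  [23]
31. n13.idx = 27  [C.wid + 4]
32. n11.pre = 0  [B.idx - 27]
33. n11.live = -6  [g.acc * 2 - 30]
34. n1.lab = true  [C.fin > -7]
35. n1.wid = 3  [S₀.live * 3 - 54]
36. n0.pre = 29  [29]
37. n0.live = 12  [12]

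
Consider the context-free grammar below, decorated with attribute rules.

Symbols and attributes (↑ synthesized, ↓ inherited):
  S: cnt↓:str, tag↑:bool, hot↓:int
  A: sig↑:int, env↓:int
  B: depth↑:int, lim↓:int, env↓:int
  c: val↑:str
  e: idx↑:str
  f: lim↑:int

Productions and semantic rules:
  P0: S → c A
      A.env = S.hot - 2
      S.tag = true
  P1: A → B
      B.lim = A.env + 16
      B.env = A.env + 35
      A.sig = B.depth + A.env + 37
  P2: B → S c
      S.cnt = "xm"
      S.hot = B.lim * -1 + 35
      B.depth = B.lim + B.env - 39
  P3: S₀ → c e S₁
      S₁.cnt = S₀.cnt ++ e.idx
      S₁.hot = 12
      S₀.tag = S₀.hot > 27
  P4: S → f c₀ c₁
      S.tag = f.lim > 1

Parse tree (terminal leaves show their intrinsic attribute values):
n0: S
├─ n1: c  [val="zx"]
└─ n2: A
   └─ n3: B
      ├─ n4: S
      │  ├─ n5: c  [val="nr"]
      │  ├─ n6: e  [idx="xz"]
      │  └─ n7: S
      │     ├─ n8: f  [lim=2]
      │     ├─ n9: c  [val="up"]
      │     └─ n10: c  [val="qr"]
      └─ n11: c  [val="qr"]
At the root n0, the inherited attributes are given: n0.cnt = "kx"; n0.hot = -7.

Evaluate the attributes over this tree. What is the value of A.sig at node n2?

1. n0.cnt = "kx"  [given at root]
2. n0.hot = -7  [given at root]
3. n1.val = "zx"  [terminal]
4. n2.env = -9  [S.hot - 2]
5. n3.lim = 7  [A.env + 16]
6. n3.env = 26  [A.env + 35]
7. n4.cnt = "xm"  ["xm"]
8. n4.hot = 28  [B.lim * -1 + 35]
9. n5.val = "nr"  [terminal]
10. n6.idx = "xz"  [terminal]
11. n7.cnt = "xmxz"  [S₀.cnt ++ e.idx]
12. n7.hot = 12  [12]
13. n8.lim = 2  [terminal]
14. n9.val = "up"  [terminal]
15. n10.val = "qr"  [terminal]
16. n7.tag = true  [f.lim > 1]
17. n4.tag = true  [S₀.hot > 27]
18. n11.val = "qr"  [terminal]
19. n3.depth = -6  [B.lim + B.env - 39]
20. n2.sig = 22  [B.depth + A.env + 37]
21. n0.tag = true  [true]

22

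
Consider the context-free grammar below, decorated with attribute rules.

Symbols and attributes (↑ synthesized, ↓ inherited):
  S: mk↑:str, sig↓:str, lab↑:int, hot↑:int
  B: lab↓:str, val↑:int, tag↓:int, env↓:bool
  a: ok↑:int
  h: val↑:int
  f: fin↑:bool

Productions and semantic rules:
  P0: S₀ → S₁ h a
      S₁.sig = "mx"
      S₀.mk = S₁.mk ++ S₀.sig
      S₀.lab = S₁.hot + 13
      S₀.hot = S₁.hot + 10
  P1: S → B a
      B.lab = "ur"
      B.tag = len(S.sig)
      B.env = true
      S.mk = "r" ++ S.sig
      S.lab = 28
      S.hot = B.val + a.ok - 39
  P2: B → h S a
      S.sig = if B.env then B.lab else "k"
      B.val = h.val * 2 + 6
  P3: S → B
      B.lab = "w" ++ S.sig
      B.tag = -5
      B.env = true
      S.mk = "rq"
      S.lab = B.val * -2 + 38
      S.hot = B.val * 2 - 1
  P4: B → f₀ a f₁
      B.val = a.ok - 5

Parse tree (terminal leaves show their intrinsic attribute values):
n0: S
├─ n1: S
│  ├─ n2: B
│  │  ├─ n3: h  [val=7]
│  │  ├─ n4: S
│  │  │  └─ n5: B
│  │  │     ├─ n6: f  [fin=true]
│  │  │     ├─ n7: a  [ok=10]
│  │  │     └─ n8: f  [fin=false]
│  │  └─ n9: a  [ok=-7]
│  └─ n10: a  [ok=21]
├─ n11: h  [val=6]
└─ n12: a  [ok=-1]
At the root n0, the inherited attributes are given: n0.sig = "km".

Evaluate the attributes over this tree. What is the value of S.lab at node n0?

15

1. n0.sig = "km"  [given at root]
2. n1.sig = "mx"  ["mx"]
3. n2.lab = "ur"  ["ur"]
4. n2.tag = 2  [len(S.sig)]
5. n2.env = true  [true]
6. n3.val = 7  [terminal]
7. n4.sig = "ur"  [if B.env then B.lab else "k"]
8. n5.lab = "wur"  ["w" ++ S.sig]
9. n5.tag = -5  [-5]
10. n5.env = true  [true]
11. n6.fin = true  [terminal]
12. n7.ok = 10  [terminal]
13. n8.fin = false  [terminal]
14. n5.val = 5  [a.ok - 5]
15. n4.mk = "rq"  ["rq"]
16. n4.lab = 28  [B.val * -2 + 38]
17. n4.hot = 9  [B.val * 2 - 1]
18. n9.ok = -7  [terminal]
19. n2.val = 20  [h.val * 2 + 6]
20. n10.ok = 21  [terminal]
21. n1.mk = "rmx"  ["r" ++ S.sig]
22. n1.lab = 28  [28]
23. n1.hot = 2  [B.val + a.ok - 39]
24. n11.val = 6  [terminal]
25. n12.ok = -1  [terminal]
26. n0.mk = "rmxkm"  [S₁.mk ++ S₀.sig]
27. n0.lab = 15  [S₁.hot + 13]
28. n0.hot = 12  [S₁.hot + 10]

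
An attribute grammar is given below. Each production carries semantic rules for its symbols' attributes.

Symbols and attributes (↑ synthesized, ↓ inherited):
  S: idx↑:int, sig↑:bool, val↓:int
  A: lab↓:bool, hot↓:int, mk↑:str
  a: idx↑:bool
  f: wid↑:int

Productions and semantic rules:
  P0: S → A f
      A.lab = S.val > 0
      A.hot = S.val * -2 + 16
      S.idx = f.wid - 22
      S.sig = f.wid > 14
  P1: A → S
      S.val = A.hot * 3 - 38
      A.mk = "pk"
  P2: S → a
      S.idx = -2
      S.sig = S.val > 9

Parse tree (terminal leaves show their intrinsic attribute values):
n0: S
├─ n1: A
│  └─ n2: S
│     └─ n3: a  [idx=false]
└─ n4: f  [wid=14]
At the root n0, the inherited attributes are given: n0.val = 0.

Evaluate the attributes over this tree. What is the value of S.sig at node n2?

true

1. n0.val = 0  [given at root]
2. n1.lab = false  [S.val > 0]
3. n1.hot = 16  [S.val * -2 + 16]
4. n2.val = 10  [A.hot * 3 - 38]
5. n3.idx = false  [terminal]
6. n2.idx = -2  [-2]
7. n2.sig = true  [S.val > 9]
8. n1.mk = "pk"  ["pk"]
9. n4.wid = 14  [terminal]
10. n0.idx = -8  [f.wid - 22]
11. n0.sig = false  [f.wid > 14]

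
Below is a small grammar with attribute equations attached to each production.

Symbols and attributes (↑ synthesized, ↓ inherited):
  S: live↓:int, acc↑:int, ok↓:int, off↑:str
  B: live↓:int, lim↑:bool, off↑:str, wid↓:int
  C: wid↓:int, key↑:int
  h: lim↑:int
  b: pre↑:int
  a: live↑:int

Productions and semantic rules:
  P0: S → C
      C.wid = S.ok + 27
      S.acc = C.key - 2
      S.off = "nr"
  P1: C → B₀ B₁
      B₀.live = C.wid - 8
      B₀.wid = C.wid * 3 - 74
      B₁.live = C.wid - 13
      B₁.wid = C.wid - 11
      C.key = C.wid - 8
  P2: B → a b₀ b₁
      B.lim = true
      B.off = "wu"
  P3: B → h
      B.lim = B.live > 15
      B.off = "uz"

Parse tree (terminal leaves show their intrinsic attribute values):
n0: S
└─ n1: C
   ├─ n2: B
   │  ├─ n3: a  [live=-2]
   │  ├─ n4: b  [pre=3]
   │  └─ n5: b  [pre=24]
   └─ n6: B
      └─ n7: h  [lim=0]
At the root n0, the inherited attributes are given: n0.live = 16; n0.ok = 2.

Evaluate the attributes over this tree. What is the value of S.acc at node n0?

1. n0.live = 16  [given at root]
2. n0.ok = 2  [given at root]
3. n1.wid = 29  [S.ok + 27]
4. n2.live = 21  [C.wid - 8]
5. n2.wid = 13  [C.wid * 3 - 74]
6. n3.live = -2  [terminal]
7. n4.pre = 3  [terminal]
8. n5.pre = 24  [terminal]
9. n2.lim = true  [true]
10. n2.off = "wu"  ["wu"]
11. n6.live = 16  [C.wid - 13]
12. n6.wid = 18  [C.wid - 11]
13. n7.lim = 0  [terminal]
14. n6.lim = true  [B.live > 15]
15. n6.off = "uz"  ["uz"]
16. n1.key = 21  [C.wid - 8]
17. n0.acc = 19  [C.key - 2]
18. n0.off = "nr"  ["nr"]

19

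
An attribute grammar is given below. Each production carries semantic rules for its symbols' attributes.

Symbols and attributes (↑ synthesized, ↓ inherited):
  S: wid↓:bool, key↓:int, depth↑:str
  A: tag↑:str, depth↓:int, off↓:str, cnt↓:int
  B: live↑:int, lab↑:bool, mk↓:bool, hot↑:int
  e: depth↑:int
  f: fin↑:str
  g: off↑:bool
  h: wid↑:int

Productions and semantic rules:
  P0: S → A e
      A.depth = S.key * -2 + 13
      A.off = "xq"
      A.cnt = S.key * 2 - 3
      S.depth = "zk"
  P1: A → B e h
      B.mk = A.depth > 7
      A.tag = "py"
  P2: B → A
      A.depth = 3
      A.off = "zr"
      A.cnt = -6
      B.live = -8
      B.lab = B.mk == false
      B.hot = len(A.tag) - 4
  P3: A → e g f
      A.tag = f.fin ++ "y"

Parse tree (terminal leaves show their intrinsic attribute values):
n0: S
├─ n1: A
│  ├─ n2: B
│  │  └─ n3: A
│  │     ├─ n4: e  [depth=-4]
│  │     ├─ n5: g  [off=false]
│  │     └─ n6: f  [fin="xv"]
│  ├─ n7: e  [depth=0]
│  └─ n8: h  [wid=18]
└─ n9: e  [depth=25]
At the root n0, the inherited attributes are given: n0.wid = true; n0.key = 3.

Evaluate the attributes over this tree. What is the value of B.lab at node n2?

true

1. n0.wid = true  [given at root]
2. n0.key = 3  [given at root]
3. n1.depth = 7  [S.key * -2 + 13]
4. n1.off = "xq"  ["xq"]
5. n1.cnt = 3  [S.key * 2 - 3]
6. n2.mk = false  [A.depth > 7]
7. n3.depth = 3  [3]
8. n3.off = "zr"  ["zr"]
9. n3.cnt = -6  [-6]
10. n4.depth = -4  [terminal]
11. n5.off = false  [terminal]
12. n6.fin = "xv"  [terminal]
13. n3.tag = "xvy"  [f.fin ++ "y"]
14. n2.live = -8  [-8]
15. n2.lab = true  [B.mk == false]
16. n2.hot = -1  [len(A.tag) - 4]
17. n7.depth = 0  [terminal]
18. n8.wid = 18  [terminal]
19. n1.tag = "py"  ["py"]
20. n9.depth = 25  [terminal]
21. n0.depth = "zk"  ["zk"]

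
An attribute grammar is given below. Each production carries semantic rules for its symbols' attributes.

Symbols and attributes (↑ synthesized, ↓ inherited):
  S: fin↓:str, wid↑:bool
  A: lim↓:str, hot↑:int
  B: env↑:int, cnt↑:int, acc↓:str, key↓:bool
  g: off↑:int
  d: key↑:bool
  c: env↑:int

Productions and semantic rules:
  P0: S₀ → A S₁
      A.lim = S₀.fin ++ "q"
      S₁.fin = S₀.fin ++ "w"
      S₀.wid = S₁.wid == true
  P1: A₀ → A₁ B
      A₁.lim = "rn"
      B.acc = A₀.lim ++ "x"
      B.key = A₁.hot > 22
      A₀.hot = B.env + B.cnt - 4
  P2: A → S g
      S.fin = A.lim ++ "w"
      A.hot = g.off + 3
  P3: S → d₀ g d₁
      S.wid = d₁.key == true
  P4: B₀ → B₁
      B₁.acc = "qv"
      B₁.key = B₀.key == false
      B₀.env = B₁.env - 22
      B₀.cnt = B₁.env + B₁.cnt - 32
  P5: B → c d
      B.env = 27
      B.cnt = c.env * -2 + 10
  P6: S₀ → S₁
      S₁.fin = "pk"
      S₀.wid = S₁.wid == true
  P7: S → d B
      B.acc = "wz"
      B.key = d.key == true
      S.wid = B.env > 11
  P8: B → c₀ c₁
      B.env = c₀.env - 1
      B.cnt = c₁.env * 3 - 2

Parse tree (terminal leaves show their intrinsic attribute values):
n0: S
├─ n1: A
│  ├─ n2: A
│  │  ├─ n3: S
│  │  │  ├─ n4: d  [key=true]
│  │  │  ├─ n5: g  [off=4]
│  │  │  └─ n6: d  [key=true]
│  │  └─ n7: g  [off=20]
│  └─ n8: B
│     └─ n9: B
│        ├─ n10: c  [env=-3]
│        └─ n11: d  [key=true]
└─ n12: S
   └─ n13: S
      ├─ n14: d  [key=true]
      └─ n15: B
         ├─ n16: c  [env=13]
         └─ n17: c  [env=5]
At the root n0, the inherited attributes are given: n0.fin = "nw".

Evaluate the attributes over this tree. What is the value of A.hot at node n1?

12

1. n0.fin = "nw"  [given at root]
2. n1.lim = "nwq"  [S₀.fin ++ "q"]
3. n2.lim = "rn"  ["rn"]
4. n3.fin = "rnw"  [A.lim ++ "w"]
5. n4.key = true  [terminal]
6. n5.off = 4  [terminal]
7. n6.key = true  [terminal]
8. n3.wid = true  [d₁.key == true]
9. n7.off = 20  [terminal]
10. n2.hot = 23  [g.off + 3]
11. n8.acc = "nwqx"  [A₀.lim ++ "x"]
12. n8.key = true  [A₁.hot > 22]
13. n9.acc = "qv"  ["qv"]
14. n9.key = false  [B₀.key == false]
15. n10.env = -3  [terminal]
16. n11.key = true  [terminal]
17. n9.env = 27  [27]
18. n9.cnt = 16  [c.env * -2 + 10]
19. n8.env = 5  [B₁.env - 22]
20. n8.cnt = 11  [B₁.env + B₁.cnt - 32]
21. n1.hot = 12  [B.env + B.cnt - 4]
22. n12.fin = "nww"  [S₀.fin ++ "w"]
23. n13.fin = "pk"  ["pk"]
24. n14.key = true  [terminal]
25. n15.acc = "wz"  ["wz"]
26. n15.key = true  [d.key == true]
27. n16.env = 13  [terminal]
28. n17.env = 5  [terminal]
29. n15.env = 12  [c₀.env - 1]
30. n15.cnt = 13  [c₁.env * 3 - 2]
31. n13.wid = true  [B.env > 11]
32. n12.wid = true  [S₁.wid == true]
33. n0.wid = true  [S₁.wid == true]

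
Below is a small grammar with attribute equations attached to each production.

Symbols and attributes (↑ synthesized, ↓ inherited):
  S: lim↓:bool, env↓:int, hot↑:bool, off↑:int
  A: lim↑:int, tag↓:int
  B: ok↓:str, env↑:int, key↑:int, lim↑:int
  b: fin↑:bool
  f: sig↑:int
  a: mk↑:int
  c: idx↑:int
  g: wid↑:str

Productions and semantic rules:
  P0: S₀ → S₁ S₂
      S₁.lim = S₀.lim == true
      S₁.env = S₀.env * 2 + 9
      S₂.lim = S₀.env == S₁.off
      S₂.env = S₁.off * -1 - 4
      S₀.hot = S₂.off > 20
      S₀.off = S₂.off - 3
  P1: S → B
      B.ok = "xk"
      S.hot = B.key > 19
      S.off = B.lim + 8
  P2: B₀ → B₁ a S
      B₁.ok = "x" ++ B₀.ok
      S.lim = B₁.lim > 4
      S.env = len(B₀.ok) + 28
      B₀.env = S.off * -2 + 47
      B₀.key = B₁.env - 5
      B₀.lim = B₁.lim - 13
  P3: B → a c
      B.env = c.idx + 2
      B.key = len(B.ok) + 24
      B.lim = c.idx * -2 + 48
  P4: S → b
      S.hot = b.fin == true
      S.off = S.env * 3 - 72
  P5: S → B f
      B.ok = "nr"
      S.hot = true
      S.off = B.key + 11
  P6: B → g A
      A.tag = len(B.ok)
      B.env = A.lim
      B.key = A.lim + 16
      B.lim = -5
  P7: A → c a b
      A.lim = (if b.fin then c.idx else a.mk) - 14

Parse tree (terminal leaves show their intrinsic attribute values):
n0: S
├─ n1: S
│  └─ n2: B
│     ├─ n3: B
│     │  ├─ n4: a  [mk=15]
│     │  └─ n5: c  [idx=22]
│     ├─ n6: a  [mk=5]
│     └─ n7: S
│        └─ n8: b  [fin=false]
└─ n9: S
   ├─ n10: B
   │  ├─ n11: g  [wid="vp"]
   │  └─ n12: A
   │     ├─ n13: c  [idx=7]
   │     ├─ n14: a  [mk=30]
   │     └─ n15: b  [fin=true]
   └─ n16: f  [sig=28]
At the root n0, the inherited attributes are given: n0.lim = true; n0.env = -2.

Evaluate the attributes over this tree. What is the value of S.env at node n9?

1. n0.lim = true  [given at root]
2. n0.env = -2  [given at root]
3. n1.lim = true  [S₀.lim == true]
4. n1.env = 5  [S₀.env * 2 + 9]
5. n2.ok = "xk"  ["xk"]
6. n3.ok = "xxk"  ["x" ++ B₀.ok]
7. n4.mk = 15  [terminal]
8. n5.idx = 22  [terminal]
9. n3.env = 24  [c.idx + 2]
10. n3.key = 27  [len(B.ok) + 24]
11. n3.lim = 4  [c.idx * -2 + 48]
12. n6.mk = 5  [terminal]
13. n7.lim = false  [B₁.lim > 4]
14. n7.env = 30  [len(B₀.ok) + 28]
15. n8.fin = false  [terminal]
16. n7.hot = false  [b.fin == true]
17. n7.off = 18  [S.env * 3 - 72]
18. n2.env = 11  [S.off * -2 + 47]
19. n2.key = 19  [B₁.env - 5]
20. n2.lim = -9  [B₁.lim - 13]
21. n1.hot = false  [B.key > 19]
22. n1.off = -1  [B.lim + 8]
23. n9.lim = false  [S₀.env == S₁.off]
24. n9.env = -3  [S₁.off * -1 - 4]
25. n10.ok = "nr"  ["nr"]
26. n11.wid = "vp"  [terminal]
27. n12.tag = 2  [len(B.ok)]
28. n13.idx = 7  [terminal]
29. n14.mk = 30  [terminal]
30. n15.fin = true  [terminal]
31. n12.lim = -7  [(if b.fin then c.idx else a.mk) - 14]
32. n10.env = -7  [A.lim]
33. n10.key = 9  [A.lim + 16]
34. n10.lim = -5  [-5]
35. n16.sig = 28  [terminal]
36. n9.hot = true  [true]
37. n9.off = 20  [B.key + 11]
38. n0.hot = false  [S₂.off > 20]
39. n0.off = 17  [S₂.off - 3]

-3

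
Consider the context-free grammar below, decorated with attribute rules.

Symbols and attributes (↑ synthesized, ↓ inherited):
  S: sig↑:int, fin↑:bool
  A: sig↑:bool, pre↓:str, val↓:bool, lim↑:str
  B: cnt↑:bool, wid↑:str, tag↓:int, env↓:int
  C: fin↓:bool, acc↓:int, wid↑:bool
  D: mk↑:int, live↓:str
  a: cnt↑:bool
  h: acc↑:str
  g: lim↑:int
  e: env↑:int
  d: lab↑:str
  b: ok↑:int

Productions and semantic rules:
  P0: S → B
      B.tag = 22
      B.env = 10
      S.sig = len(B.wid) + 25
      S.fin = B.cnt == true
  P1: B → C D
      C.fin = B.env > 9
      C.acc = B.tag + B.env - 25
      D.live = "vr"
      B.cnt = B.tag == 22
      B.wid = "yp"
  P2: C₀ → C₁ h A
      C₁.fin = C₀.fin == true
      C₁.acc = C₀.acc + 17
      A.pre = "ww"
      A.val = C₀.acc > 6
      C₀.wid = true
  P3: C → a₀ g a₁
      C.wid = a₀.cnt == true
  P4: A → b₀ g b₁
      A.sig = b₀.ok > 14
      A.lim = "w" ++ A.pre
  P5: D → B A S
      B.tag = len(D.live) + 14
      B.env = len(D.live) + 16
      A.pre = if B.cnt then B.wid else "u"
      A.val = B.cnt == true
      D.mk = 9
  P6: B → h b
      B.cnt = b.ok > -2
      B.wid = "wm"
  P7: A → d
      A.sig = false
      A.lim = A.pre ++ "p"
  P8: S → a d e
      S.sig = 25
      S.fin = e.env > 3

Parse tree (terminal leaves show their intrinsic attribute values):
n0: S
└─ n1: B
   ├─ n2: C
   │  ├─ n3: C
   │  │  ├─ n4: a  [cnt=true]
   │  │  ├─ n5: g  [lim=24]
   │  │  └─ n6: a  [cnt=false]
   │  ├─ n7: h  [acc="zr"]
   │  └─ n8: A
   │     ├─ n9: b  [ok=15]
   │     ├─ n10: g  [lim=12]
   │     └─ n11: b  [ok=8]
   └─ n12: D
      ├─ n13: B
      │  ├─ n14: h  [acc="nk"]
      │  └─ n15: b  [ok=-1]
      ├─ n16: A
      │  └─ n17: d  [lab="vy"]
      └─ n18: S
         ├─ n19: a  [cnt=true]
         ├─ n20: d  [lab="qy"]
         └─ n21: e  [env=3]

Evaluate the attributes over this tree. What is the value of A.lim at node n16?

1. n1.tag = 22  [22]
2. n1.env = 10  [10]
3. n2.fin = true  [B.env > 9]
4. n2.acc = 7  [B.tag + B.env - 25]
5. n3.fin = true  [C₀.fin == true]
6. n3.acc = 24  [C₀.acc + 17]
7. n4.cnt = true  [terminal]
8. n5.lim = 24  [terminal]
9. n6.cnt = false  [terminal]
10. n3.wid = true  [a₀.cnt == true]
11. n7.acc = "zr"  [terminal]
12. n8.pre = "ww"  ["ww"]
13. n8.val = true  [C₀.acc > 6]
14. n9.ok = 15  [terminal]
15. n10.lim = 12  [terminal]
16. n11.ok = 8  [terminal]
17. n8.sig = true  [b₀.ok > 14]
18. n8.lim = "www"  ["w" ++ A.pre]
19. n2.wid = true  [true]
20. n12.live = "vr"  ["vr"]
21. n13.tag = 16  [len(D.live) + 14]
22. n13.env = 18  [len(D.live) + 16]
23. n14.acc = "nk"  [terminal]
24. n15.ok = -1  [terminal]
25. n13.cnt = true  [b.ok > -2]
26. n13.wid = "wm"  ["wm"]
27. n16.pre = "wm"  [if B.cnt then B.wid else "u"]
28. n16.val = true  [B.cnt == true]
29. n17.lab = "vy"  [terminal]
30. n16.sig = false  [false]
31. n16.lim = "wmp"  [A.pre ++ "p"]
32. n19.cnt = true  [terminal]
33. n20.lab = "qy"  [terminal]
34. n21.env = 3  [terminal]
35. n18.sig = 25  [25]
36. n18.fin = false  [e.env > 3]
37. n12.mk = 9  [9]
38. n1.cnt = true  [B.tag == 22]
39. n1.wid = "yp"  ["yp"]
40. n0.sig = 27  [len(B.wid) + 25]
41. n0.fin = true  [B.cnt == true]

"wmp"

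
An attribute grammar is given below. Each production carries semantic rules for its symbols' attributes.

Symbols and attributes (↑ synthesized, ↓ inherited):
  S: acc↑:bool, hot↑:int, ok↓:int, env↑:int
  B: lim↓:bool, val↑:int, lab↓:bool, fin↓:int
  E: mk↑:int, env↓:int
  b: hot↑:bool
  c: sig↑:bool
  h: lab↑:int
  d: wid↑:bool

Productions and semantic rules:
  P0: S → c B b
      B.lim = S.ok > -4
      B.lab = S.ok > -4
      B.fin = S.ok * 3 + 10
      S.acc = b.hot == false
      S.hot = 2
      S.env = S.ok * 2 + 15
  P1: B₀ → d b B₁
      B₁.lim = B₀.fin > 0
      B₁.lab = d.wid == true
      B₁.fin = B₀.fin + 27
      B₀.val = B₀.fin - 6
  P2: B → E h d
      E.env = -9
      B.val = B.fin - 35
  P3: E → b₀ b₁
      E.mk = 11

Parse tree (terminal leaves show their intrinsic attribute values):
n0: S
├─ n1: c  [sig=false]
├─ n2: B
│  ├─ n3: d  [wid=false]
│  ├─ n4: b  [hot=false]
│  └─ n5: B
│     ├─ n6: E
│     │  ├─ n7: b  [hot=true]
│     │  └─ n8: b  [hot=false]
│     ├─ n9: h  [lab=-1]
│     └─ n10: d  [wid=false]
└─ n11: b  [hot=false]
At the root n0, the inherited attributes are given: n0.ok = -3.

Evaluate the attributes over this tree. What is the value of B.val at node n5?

-7

1. n0.ok = -3  [given at root]
2. n1.sig = false  [terminal]
3. n2.lim = true  [S.ok > -4]
4. n2.lab = true  [S.ok > -4]
5. n2.fin = 1  [S.ok * 3 + 10]
6. n3.wid = false  [terminal]
7. n4.hot = false  [terminal]
8. n5.lim = true  [B₀.fin > 0]
9. n5.lab = false  [d.wid == true]
10. n5.fin = 28  [B₀.fin + 27]
11. n6.env = -9  [-9]
12. n7.hot = true  [terminal]
13. n8.hot = false  [terminal]
14. n6.mk = 11  [11]
15. n9.lab = -1  [terminal]
16. n10.wid = false  [terminal]
17. n5.val = -7  [B.fin - 35]
18. n2.val = -5  [B₀.fin - 6]
19. n11.hot = false  [terminal]
20. n0.acc = true  [b.hot == false]
21. n0.hot = 2  [2]
22. n0.env = 9  [S.ok * 2 + 15]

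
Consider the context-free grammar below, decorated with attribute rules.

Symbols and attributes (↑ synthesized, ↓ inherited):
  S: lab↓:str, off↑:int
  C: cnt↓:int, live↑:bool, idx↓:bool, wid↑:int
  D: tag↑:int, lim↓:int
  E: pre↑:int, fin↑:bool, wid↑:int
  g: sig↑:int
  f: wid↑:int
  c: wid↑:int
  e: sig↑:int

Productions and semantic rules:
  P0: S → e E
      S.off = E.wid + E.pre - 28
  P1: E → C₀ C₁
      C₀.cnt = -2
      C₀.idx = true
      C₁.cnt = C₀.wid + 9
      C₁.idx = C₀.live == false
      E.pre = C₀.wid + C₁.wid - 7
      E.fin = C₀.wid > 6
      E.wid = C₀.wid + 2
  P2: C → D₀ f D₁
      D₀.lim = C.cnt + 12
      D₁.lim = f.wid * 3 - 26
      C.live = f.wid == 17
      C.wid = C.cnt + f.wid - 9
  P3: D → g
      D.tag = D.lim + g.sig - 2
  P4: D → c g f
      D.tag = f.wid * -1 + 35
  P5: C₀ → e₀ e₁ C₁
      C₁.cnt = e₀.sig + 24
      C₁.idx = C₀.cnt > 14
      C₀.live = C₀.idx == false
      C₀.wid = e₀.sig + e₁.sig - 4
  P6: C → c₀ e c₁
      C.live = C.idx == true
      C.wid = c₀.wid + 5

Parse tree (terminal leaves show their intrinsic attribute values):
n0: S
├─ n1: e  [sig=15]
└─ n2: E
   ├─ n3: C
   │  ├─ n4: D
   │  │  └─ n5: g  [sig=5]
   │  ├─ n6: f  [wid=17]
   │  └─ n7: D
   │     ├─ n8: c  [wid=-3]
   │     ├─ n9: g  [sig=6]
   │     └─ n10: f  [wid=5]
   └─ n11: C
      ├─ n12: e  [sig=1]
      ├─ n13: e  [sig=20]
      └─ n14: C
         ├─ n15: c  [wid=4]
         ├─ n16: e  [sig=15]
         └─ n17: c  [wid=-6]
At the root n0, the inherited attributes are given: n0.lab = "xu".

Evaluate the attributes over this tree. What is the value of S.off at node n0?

-4

1. n0.lab = "xu"  [given at root]
2. n1.sig = 15  [terminal]
3. n3.cnt = -2  [-2]
4. n3.idx = true  [true]
5. n4.lim = 10  [C.cnt + 12]
6. n5.sig = 5  [terminal]
7. n4.tag = 13  [D.lim + g.sig - 2]
8. n6.wid = 17  [terminal]
9. n7.lim = 25  [f.wid * 3 - 26]
10. n8.wid = -3  [terminal]
11. n9.sig = 6  [terminal]
12. n10.wid = 5  [terminal]
13. n7.tag = 30  [f.wid * -1 + 35]
14. n3.live = true  [f.wid == 17]
15. n3.wid = 6  [C.cnt + f.wid - 9]
16. n11.cnt = 15  [C₀.wid + 9]
17. n11.idx = false  [C₀.live == false]
18. n12.sig = 1  [terminal]
19. n13.sig = 20  [terminal]
20. n14.cnt = 25  [e₀.sig + 24]
21. n14.idx = true  [C₀.cnt > 14]
22. n15.wid = 4  [terminal]
23. n16.sig = 15  [terminal]
24. n17.wid = -6  [terminal]
25. n14.live = true  [C.idx == true]
26. n14.wid = 9  [c₀.wid + 5]
27. n11.live = true  [C₀.idx == false]
28. n11.wid = 17  [e₀.sig + e₁.sig - 4]
29. n2.pre = 16  [C₀.wid + C₁.wid - 7]
30. n2.fin = false  [C₀.wid > 6]
31. n2.wid = 8  [C₀.wid + 2]
32. n0.off = -4  [E.wid + E.pre - 28]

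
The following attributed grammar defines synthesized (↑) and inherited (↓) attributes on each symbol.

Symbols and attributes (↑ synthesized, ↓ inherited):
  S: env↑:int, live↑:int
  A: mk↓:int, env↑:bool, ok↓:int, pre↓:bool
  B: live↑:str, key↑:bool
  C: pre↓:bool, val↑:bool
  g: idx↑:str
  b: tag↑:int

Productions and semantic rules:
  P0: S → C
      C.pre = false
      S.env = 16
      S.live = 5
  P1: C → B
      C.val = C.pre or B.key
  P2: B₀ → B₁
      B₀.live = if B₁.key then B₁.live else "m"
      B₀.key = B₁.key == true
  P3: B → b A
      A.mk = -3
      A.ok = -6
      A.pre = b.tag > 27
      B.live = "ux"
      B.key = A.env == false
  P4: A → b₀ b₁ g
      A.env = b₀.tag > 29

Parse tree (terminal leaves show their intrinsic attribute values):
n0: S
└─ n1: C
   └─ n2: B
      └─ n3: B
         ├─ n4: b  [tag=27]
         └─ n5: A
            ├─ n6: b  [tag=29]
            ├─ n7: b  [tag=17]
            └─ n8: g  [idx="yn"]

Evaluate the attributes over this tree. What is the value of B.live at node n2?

1. n1.pre = false  [false]
2. n4.tag = 27  [terminal]
3. n5.mk = -3  [-3]
4. n5.ok = -6  [-6]
5. n5.pre = false  [b.tag > 27]
6. n6.tag = 29  [terminal]
7. n7.tag = 17  [terminal]
8. n8.idx = "yn"  [terminal]
9. n5.env = false  [b₀.tag > 29]
10. n3.live = "ux"  ["ux"]
11. n3.key = true  [A.env == false]
12. n2.live = "ux"  [if B₁.key then B₁.live else "m"]
13. n2.key = true  [B₁.key == true]
14. n1.val = true  [C.pre or B.key]
15. n0.env = 16  [16]
16. n0.live = 5  [5]

"ux"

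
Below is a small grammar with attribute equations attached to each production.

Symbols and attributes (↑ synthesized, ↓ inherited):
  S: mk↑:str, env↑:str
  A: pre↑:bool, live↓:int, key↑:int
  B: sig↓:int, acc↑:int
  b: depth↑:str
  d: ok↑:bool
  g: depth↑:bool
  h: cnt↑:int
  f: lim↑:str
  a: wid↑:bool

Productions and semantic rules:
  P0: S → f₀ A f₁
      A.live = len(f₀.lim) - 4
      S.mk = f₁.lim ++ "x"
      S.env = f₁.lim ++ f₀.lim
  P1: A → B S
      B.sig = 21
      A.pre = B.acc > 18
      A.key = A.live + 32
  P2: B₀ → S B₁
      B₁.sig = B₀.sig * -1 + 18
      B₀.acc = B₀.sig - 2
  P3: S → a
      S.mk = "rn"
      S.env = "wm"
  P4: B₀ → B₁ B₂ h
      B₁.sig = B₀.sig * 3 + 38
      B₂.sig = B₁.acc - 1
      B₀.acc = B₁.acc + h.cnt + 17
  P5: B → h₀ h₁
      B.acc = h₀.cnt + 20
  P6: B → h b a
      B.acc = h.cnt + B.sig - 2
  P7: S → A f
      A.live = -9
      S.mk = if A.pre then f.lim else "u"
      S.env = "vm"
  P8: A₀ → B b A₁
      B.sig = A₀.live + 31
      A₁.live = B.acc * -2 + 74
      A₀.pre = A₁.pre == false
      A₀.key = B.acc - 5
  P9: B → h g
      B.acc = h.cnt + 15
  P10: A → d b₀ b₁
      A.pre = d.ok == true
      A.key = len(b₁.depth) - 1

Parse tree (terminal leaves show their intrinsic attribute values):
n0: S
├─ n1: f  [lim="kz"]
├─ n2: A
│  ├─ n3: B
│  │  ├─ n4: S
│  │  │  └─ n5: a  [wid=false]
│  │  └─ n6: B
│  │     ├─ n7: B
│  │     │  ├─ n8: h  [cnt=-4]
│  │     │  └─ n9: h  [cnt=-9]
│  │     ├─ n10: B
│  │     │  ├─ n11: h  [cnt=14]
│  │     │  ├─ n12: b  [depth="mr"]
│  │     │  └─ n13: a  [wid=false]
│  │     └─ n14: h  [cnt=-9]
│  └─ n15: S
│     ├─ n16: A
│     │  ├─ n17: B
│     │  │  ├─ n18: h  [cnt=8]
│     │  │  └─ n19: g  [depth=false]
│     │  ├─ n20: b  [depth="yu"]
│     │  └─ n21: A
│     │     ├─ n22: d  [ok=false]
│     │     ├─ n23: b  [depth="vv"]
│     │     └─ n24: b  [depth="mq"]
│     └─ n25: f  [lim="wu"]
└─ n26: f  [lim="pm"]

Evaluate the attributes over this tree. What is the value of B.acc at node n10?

27

1. n1.lim = "kz"  [terminal]
2. n2.live = -2  [len(f₀.lim) - 4]
3. n3.sig = 21  [21]
4. n5.wid = false  [terminal]
5. n4.mk = "rn"  ["rn"]
6. n4.env = "wm"  ["wm"]
7. n6.sig = -3  [B₀.sig * -1 + 18]
8. n7.sig = 29  [B₀.sig * 3 + 38]
9. n8.cnt = -4  [terminal]
10. n9.cnt = -9  [terminal]
11. n7.acc = 16  [h₀.cnt + 20]
12. n10.sig = 15  [B₁.acc - 1]
13. n11.cnt = 14  [terminal]
14. n12.depth = "mr"  [terminal]
15. n13.wid = false  [terminal]
16. n10.acc = 27  [h.cnt + B.sig - 2]
17. n14.cnt = -9  [terminal]
18. n6.acc = 24  [B₁.acc + h.cnt + 17]
19. n3.acc = 19  [B₀.sig - 2]
20. n16.live = -9  [-9]
21. n17.sig = 22  [A₀.live + 31]
22. n18.cnt = 8  [terminal]
23. n19.depth = false  [terminal]
24. n17.acc = 23  [h.cnt + 15]
25. n20.depth = "yu"  [terminal]
26. n21.live = 28  [B.acc * -2 + 74]
27. n22.ok = false  [terminal]
28. n23.depth = "vv"  [terminal]
29. n24.depth = "mq"  [terminal]
30. n21.pre = false  [d.ok == true]
31. n21.key = 1  [len(b₁.depth) - 1]
32. n16.pre = true  [A₁.pre == false]
33. n16.key = 18  [B.acc - 5]
34. n25.lim = "wu"  [terminal]
35. n15.mk = "wu"  [if A.pre then f.lim else "u"]
36. n15.env = "vm"  ["vm"]
37. n2.pre = true  [B.acc > 18]
38. n2.key = 30  [A.live + 32]
39. n26.lim = "pm"  [terminal]
40. n0.mk = "pmx"  [f₁.lim ++ "x"]
41. n0.env = "pmkz"  [f₁.lim ++ f₀.lim]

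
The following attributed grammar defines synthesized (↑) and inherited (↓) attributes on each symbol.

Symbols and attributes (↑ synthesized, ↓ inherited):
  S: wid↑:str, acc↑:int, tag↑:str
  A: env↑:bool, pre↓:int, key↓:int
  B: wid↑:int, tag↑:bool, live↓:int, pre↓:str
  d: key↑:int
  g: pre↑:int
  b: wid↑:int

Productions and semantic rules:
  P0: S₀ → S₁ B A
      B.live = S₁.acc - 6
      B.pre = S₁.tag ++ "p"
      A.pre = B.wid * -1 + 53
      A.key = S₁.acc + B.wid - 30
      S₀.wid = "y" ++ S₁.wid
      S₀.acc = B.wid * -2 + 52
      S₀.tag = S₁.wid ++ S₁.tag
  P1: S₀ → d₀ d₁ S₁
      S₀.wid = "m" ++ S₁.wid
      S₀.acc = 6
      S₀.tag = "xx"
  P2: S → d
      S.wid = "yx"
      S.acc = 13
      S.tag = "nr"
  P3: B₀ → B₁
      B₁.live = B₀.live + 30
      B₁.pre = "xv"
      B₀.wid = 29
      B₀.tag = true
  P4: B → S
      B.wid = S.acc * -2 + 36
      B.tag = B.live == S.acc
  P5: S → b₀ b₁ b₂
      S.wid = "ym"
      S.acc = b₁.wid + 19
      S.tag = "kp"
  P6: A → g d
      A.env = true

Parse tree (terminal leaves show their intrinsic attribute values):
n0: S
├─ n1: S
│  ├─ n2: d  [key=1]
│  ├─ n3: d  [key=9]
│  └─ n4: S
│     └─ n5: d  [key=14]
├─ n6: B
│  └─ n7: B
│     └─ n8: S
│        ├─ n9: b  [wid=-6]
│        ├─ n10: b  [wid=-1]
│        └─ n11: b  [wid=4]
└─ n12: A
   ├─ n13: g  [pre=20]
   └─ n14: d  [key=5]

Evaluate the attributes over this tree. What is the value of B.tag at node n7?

false

1. n2.key = 1  [terminal]
2. n3.key = 9  [terminal]
3. n5.key = 14  [terminal]
4. n4.wid = "yx"  ["yx"]
5. n4.acc = 13  [13]
6. n4.tag = "nr"  ["nr"]
7. n1.wid = "myx"  ["m" ++ S₁.wid]
8. n1.acc = 6  [6]
9. n1.tag = "xx"  ["xx"]
10. n6.live = 0  [S₁.acc - 6]
11. n6.pre = "xxp"  [S₁.tag ++ "p"]
12. n7.live = 30  [B₀.live + 30]
13. n7.pre = "xv"  ["xv"]
14. n9.wid = -6  [terminal]
15. n10.wid = -1  [terminal]
16. n11.wid = 4  [terminal]
17. n8.wid = "ym"  ["ym"]
18. n8.acc = 18  [b₁.wid + 19]
19. n8.tag = "kp"  ["kp"]
20. n7.wid = 0  [S.acc * -2 + 36]
21. n7.tag = false  [B.live == S.acc]
22. n6.wid = 29  [29]
23. n6.tag = true  [true]
24. n12.pre = 24  [B.wid * -1 + 53]
25. n12.key = 5  [S₁.acc + B.wid - 30]
26. n13.pre = 20  [terminal]
27. n14.key = 5  [terminal]
28. n12.env = true  [true]
29. n0.wid = "ymyx"  ["y" ++ S₁.wid]
30. n0.acc = -6  [B.wid * -2 + 52]
31. n0.tag = "myxxx"  [S₁.wid ++ S₁.tag]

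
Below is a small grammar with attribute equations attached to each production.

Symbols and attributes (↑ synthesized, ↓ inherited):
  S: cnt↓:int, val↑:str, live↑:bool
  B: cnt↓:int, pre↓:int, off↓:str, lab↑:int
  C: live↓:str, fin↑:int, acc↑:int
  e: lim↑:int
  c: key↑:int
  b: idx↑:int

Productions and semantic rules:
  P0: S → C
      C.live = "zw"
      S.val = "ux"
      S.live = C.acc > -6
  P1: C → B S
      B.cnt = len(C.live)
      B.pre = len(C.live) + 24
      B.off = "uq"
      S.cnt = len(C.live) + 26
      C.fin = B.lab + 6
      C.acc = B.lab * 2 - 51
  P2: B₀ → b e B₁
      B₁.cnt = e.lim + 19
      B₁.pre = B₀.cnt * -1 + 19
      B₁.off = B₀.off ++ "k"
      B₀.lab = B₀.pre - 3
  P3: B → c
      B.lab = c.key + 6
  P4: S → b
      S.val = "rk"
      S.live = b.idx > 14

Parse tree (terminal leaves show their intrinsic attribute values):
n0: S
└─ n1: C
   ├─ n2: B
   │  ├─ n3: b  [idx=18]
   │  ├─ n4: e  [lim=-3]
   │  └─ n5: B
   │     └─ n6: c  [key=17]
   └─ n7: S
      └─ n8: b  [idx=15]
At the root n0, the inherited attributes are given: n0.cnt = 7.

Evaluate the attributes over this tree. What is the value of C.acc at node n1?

-5

1. n0.cnt = 7  [given at root]
2. n1.live = "zw"  ["zw"]
3. n2.cnt = 2  [len(C.live)]
4. n2.pre = 26  [len(C.live) + 24]
5. n2.off = "uq"  ["uq"]
6. n3.idx = 18  [terminal]
7. n4.lim = -3  [terminal]
8. n5.cnt = 16  [e.lim + 19]
9. n5.pre = 17  [B₀.cnt * -1 + 19]
10. n5.off = "uqk"  [B₀.off ++ "k"]
11. n6.key = 17  [terminal]
12. n5.lab = 23  [c.key + 6]
13. n2.lab = 23  [B₀.pre - 3]
14. n7.cnt = 28  [len(C.live) + 26]
15. n8.idx = 15  [terminal]
16. n7.val = "rk"  ["rk"]
17. n7.live = true  [b.idx > 14]
18. n1.fin = 29  [B.lab + 6]
19. n1.acc = -5  [B.lab * 2 - 51]
20. n0.val = "ux"  ["ux"]
21. n0.live = true  [C.acc > -6]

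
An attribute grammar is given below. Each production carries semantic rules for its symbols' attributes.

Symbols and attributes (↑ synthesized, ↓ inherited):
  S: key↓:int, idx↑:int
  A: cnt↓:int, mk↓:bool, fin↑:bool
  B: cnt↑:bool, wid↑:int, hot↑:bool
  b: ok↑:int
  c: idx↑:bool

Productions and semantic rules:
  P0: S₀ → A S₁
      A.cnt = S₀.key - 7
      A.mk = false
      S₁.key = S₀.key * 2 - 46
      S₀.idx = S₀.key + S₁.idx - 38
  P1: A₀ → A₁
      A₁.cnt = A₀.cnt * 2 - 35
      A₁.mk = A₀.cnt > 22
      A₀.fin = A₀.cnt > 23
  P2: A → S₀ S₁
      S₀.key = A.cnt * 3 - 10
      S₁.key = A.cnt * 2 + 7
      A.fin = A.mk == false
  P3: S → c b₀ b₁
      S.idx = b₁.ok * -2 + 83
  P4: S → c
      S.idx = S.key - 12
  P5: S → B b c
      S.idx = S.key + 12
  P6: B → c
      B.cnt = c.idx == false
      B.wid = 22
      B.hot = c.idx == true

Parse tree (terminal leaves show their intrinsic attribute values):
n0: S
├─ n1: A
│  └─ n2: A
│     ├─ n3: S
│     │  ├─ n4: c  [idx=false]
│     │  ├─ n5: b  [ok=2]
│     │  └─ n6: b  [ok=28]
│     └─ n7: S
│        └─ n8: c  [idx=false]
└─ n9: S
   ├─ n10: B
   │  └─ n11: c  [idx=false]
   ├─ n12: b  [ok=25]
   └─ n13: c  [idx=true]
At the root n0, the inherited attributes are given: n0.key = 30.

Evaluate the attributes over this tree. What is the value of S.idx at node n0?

1. n0.key = 30  [given at root]
2. n1.cnt = 23  [S₀.key - 7]
3. n1.mk = false  [false]
4. n2.cnt = 11  [A₀.cnt * 2 - 35]
5. n2.mk = true  [A₀.cnt > 22]
6. n3.key = 23  [A.cnt * 3 - 10]
7. n4.idx = false  [terminal]
8. n5.ok = 2  [terminal]
9. n6.ok = 28  [terminal]
10. n3.idx = 27  [b₁.ok * -2 + 83]
11. n7.key = 29  [A.cnt * 2 + 7]
12. n8.idx = false  [terminal]
13. n7.idx = 17  [S.key - 12]
14. n2.fin = false  [A.mk == false]
15. n1.fin = false  [A₀.cnt > 23]
16. n9.key = 14  [S₀.key * 2 - 46]
17. n11.idx = false  [terminal]
18. n10.cnt = true  [c.idx == false]
19. n10.wid = 22  [22]
20. n10.hot = false  [c.idx == true]
21. n12.ok = 25  [terminal]
22. n13.idx = true  [terminal]
23. n9.idx = 26  [S.key + 12]
24. n0.idx = 18  [S₀.key + S₁.idx - 38]

18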